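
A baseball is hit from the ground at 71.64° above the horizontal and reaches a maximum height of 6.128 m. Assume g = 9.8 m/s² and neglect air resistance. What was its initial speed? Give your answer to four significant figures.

11.55 m/s

At maximum height v_y = 0, so (v₀ sin θ)² = 2 g H.
v₀ sin 71.64° = √(2 × 9.8 × 6.128) = 10.959 m/s.
v₀ = 10.959 / sin 71.64° = 10.959 / 0.9491 = 11.55 m/s.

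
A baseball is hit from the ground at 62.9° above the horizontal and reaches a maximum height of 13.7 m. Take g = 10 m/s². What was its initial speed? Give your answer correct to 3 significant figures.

At maximum height v_y = 0, so (v₀ sin θ)² = 2 g H.
v₀ sin 62.9° = √(2 × 10 × 13.7) = 16.55 m/s.
v₀ = 16.55 / sin 62.9° = 16.55 / 0.8902 = 18.6 m/s.

18.6 m/s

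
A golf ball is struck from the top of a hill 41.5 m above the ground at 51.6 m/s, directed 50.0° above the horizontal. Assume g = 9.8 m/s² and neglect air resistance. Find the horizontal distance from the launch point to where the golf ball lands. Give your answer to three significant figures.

Components: v_x = 51.6 cos 50.0° = 33.17 m/s, v_y = 51.6 sin 50.0° = 39.53 m/s.
Vertical: 0 = 41.5 + 39.53 t − ½(9.8) t² ⇒ 4.900 t² − 39.53 t − 41.5 = 0.
t = [39.53 + √(1563 + 813.4)] / 9.800 = 9.008 s.
Horizontal: R = v_x · t = 33.17 × 9.008 = 299 m.

299 m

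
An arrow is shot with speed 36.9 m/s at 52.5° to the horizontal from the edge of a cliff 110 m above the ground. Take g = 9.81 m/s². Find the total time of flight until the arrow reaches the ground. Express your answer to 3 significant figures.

Vertical component: v_y = 36.9 sin 52.5° = 29.27 m/s.
Taking up as positive with launch at y = 110 m, landing at y = 0: 0 = 110 + 29.27 t − ½(9.81) t².
Solving 4.905 t² − 29.27 t − 110 = 0 gives t = [29.27 + √(29.27² + 4·4.905·110)] / 9.810 = 8.58 s.

8.58 s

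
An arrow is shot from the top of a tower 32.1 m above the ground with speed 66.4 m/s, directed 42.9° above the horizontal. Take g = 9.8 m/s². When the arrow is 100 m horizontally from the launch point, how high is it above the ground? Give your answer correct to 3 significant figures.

104 m

v_x = 66.4 cos 42.9° = 48.64 m/s, v_y0 = 66.4 sin 42.9° = 45.20 m/s.
Time to reach x = 100 m: t = x / v_x = 100 / 48.64 = 2.056 s.
y = 32.1 + v_y0 t − ½ g t² = 32.1 + 45.20×2.056 − 4.900×2.056² = 104 m.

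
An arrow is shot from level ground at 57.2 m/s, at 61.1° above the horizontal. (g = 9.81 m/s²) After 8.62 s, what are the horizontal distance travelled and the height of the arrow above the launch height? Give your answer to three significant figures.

v_x = 57.2 cos 61.1° = 27.64 m/s; v_y0 = 57.2 sin 61.1° = 50.08 m/s.
x = v_x t = 27.64 × 8.62 = 238 m.
y = v_y0 t − ½ g t² = 50.08×8.62 − 4.905×8.62² = 67.2 m.

x = 238 m, y = 67.2 m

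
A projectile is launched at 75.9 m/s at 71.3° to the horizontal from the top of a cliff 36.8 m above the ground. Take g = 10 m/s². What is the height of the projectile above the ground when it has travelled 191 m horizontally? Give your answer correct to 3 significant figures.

293 m

v_x = 75.9 cos 71.3° = 24.33 m/s, v_y0 = 75.9 sin 71.3° = 71.89 m/s.
Time to reach x = 191 m: t = x / v_x = 191 / 24.33 = 7.850 s.
y = 36.8 + v_y0 t − ½ g t² = 36.8 + 71.89×7.850 − 5.000×7.850² = 293 m.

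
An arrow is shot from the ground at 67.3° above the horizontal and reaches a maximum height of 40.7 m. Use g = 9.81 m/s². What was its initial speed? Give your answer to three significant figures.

30.6 m/s

At maximum height v_y = 0, so (v₀ sin θ)² = 2 g H.
v₀ sin 67.3° = √(2 × 9.81 × 40.7) = 28.26 m/s.
v₀ = 28.26 / sin 67.3° = 28.26 / 0.9225 = 30.6 m/s.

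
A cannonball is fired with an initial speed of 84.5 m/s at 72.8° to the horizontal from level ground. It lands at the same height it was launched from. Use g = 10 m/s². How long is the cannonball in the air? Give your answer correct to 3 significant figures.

16.1 s

Vertical component: v_y = 84.5 sin 72.8° = 80.72 m/s.
For a projectile landing at launch height, time of flight is t = 2 v_y / g = 2 × 80.72 / 10 = 16.1 s.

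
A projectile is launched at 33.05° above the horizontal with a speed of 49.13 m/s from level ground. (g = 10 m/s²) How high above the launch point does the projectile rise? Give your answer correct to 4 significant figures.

Vertical component of launch velocity: v_y = 49.13 sin 33.05° = 26.794 m/s.
At the highest point the vertical velocity is zero, so v_y² = 2 g h_max.
h_max = (26.794)² / (2 × 10) = 717.92 / 20.00 = 35.90 m.

35.90 m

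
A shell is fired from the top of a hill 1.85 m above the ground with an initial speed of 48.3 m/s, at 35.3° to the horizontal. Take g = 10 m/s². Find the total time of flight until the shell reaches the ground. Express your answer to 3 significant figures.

5.65 s

Vertical component: v_y = 48.3 sin 35.3° = 27.91 m/s.
Taking up as positive with launch at y = 1.85 m, landing at y = 0: 0 = 1.85 + 27.91 t − ½(10) t².
Solving 5.000 t² − 27.91 t − 1.85 = 0 gives t = [27.91 + √(27.91² + 4·5.000·1.85)] / 10.00 = 5.65 s.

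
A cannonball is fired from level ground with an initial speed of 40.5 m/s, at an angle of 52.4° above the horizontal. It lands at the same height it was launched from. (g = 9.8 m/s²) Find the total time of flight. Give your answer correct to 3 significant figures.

6.55 s

Vertical component: v_y = 40.5 sin 52.4° = 32.09 m/s.
For a projectile landing at launch height, time of flight is t = 2 v_y / g = 2 × 32.09 / 9.8 = 6.55 s.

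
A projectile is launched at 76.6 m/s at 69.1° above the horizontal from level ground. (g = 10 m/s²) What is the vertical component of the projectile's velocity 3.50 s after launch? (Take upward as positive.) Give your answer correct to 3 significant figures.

Initial vertical component: v_y0 = 76.6 sin 69.1° = 71.56 m/s.
v_y(t) = v_y0 − g t = 71.56 − 10 × 3.50 = 36.6 m/s.

36.6 m/s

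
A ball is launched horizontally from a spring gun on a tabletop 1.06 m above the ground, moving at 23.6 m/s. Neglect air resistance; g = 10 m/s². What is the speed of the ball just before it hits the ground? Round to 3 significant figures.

24.0 m/s

Fall time: t = √(2 × 1.06 / 10) = 0.4604 s.
At impact: v_x = 23.6 m/s (unchanged), v_y = g t = 10 × 0.4604 = 4.604 m/s.
Speed = √(v_x² + v_y²) = √(557.0 + 21.20) = 24.0 m/s.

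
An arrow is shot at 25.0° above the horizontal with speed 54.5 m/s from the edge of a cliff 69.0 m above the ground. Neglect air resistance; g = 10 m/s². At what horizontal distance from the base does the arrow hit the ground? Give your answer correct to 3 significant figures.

330 m

Components: v_x = 54.5 cos 25.0° = 49.39 m/s, v_y = 54.5 sin 25.0° = 23.03 m/s.
Vertical: 0 = 69.0 + 23.03 t − ½(10) t² ⇒ 5.000 t² − 23.03 t − 69.0 = 0.
t = [23.03 + √(530.4 + 1380)] / 10.00 = 6.674 s.
Horizontal: R = v_x · t = 49.39 × 6.674 = 330 m.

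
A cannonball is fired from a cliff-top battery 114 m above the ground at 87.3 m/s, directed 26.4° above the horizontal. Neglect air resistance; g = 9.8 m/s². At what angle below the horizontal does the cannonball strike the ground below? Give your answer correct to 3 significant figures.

v_x = 87.3 cos 26.4° = 78.20 m/s.
At impact |v_y| = √(v_y0² + 2 g h) = √(38.82² + 2×9.8×114) = 61.17 m/s.
Angle below horizontal = arctan(|v_y| / v_x) = arctan(61.17 / 78.20) = 38.0°.

38.0°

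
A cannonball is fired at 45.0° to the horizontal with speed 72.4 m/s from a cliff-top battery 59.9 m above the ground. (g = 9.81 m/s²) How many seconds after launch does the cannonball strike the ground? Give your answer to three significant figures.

11.5 s

Vertical component: v_y = 72.4 sin 45.0° = 51.19 m/s.
Taking up as positive with launch at y = 59.9 m, landing at y = 0: 0 = 59.9 + 51.19 t − ½(9.81) t².
Solving 4.905 t² − 51.19 t − 59.9 = 0 gives t = [51.19 + √(51.19² + 4·4.905·59.9)] / 9.810 = 11.5 s.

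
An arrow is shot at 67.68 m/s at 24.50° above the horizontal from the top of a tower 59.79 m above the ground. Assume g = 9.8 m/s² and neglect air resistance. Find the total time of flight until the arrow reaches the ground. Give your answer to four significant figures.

Vertical component: v_y = 67.68 sin 24.50° = 28.066 m/s.
Taking up as positive with launch at y = 59.79 m, landing at y = 0: 0 = 59.79 + 28.066 t − ½(9.8) t².
Solving 4.900 t² − 28.066 t − 59.79 = 0 gives t = [28.066 + √(28.066² + 4·4.900·59.79)] / 9.800 = 7.381 s.

7.381 s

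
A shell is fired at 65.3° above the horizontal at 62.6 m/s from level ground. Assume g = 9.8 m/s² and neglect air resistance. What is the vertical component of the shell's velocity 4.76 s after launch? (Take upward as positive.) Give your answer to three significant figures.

10.2 m/s

Initial vertical component: v_y0 = 62.6 sin 65.3° = 56.87 m/s.
v_y(t) = v_y0 − g t = 56.87 − 9.8 × 4.76 = 10.2 m/s.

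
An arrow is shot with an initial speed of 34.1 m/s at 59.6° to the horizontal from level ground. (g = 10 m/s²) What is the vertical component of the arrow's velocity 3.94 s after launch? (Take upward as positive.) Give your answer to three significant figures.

Initial vertical component: v_y0 = 34.1 sin 59.6° = 29.41 m/s.
v_y(t) = v_y0 − g t = 29.41 − 10 × 3.94 = -9.99 m/s.

-9.99 m/s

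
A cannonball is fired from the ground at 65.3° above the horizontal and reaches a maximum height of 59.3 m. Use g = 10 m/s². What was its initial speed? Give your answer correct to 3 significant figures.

37.9 m/s

At maximum height v_y = 0, so (v₀ sin θ)² = 2 g H.
v₀ sin 65.3° = √(2 × 10 × 59.3) = 34.44 m/s.
v₀ = 34.44 / sin 65.3° = 34.44 / 0.9085 = 37.9 m/s.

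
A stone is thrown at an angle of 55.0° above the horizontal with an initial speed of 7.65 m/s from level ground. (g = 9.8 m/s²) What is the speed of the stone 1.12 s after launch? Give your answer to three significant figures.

6.44 m/s

v_x = 7.65 cos 55.0° = 4.388 m/s (constant).
v_y(t) = 7.65 sin 55.0° − g t = 6.267 − 9.8 × 1.12 = -4.709 m/s.
Speed = √(v_x² + v_y²) = √(19.25 + 22.17) = 6.44 m/s.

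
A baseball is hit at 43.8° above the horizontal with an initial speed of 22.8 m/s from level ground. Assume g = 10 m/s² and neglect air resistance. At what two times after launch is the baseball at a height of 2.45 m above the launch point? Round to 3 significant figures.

0.164 s and 2.99 s

v_y0 = 22.8 sin 43.8° = 15.78 m/s.
Set y = v_y0 t − ½ g t² = 2.45: 5.000 t² − 15.78 t + 2.45 = 0.
t = [15.78 ± √(249.0 − 49.00)] / 10 = (15.78 ± 14.14) / 10, giving t = 0.164 s or t = 2.99 s.
So the baseball is at 2.45 m at t = 0.164 s (rising) and t = 2.99 s (falling).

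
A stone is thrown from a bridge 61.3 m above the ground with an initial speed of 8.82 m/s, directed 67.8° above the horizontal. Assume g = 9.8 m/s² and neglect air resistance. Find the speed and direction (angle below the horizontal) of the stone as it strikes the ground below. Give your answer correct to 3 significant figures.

35.8 m/s at 84.7° below the horizontal

v_x = 8.82 cos 67.8° = 3.333 m/s (constant).
|v_y| at impact = √((8.166)² + 2×9.8×61.3) = 35.61 m/s.
Speed = √(3.333² + 35.61²) = 35.8 m/s; angle = arctan(35.61/3.333) = 84.7° below horizontal.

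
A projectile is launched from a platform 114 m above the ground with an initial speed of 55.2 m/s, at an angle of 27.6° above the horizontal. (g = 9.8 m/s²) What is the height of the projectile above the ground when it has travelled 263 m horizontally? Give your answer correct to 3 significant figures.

v_x = 55.2 cos 27.6° = 48.92 m/s, v_y0 = 55.2 sin 27.6° = 25.57 m/s.
Time to reach x = 263 m: t = x / v_x = 263 / 48.92 = 5.376 s.
y = 114 + v_y0 t − ½ g t² = 114 + 25.57×5.376 − 4.900×5.376² = 110 m.

110 m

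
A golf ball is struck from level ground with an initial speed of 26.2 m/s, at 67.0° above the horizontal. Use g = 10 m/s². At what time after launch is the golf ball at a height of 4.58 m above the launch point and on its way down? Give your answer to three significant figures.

v_y0 = 26.2 sin 67.0° = 24.12 m/s.
Set y = v_y0 t − ½ g t² = 4.58: 5.000 t² − 24.12 t + 4.58 = 0.
t = [24.12 ± √(581.8 − 91.60)] / 10 = (24.12 ± 22.14) / 10, giving t = 0.198 s or t = 4.63 s.
On the way down corresponds to the larger root: t = 4.63 s.

4.63 s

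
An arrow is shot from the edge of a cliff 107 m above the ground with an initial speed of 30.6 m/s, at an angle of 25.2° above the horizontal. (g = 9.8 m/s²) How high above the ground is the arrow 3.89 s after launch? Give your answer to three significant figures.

83.5 m

v_y0 = 30.6 sin 25.2° = 13.03 m/s.
y(t) = 107 + v_y0 t − ½ g t² = 107 + 13.03×3.89 − ½×9.8×3.89² = 83.5 m.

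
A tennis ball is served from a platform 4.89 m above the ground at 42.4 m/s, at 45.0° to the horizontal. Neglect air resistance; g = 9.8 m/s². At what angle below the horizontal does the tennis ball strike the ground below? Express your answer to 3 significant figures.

v_x = 42.4 cos 45.0° = 29.98 m/s.
At impact |v_y| = √(v_y0² + 2 g h) = √(29.98² + 2×9.8×4.89) = 31.54 m/s.
Angle below horizontal = arctan(|v_y| / v_x) = arctan(31.54 / 29.98) = 46.5°.

46.5°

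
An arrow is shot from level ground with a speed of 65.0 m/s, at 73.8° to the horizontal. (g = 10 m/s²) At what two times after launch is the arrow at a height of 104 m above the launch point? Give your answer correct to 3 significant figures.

v_y0 = 65.0 sin 73.8° = 62.42 m/s.
Set y = v_y0 t − ½ g t² = 104: 5.000 t² − 62.42 t + 104 = 0.
t = [62.42 ± √(3896 − 2080)] / 10 = (62.42 ± 42.61) / 10, giving t = 1.98 s or t = 10.5 s.
So the arrow is at 104 m at t = 1.98 s (rising) and t = 10.5 s (falling).

1.98 s and 10.5 s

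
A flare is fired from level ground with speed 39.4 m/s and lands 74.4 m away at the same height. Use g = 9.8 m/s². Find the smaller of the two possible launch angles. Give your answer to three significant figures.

Level-ground range: R = v₀² sin(2θ)/g ⇒ sin 2θ = R g / v₀² = 74.4×9.8/39.4² = 0.4697.
2θ = arcsin(0.4697) = 28.01° or 180° − 28.01° = 151.99°.
So θ = 14.0° or θ = 76.0°.

14.0°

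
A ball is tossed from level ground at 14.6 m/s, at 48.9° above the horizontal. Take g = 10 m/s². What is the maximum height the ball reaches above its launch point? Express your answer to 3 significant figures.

6.05 m

Vertical component of launch velocity: v_y = 14.6 sin 48.9° = 11.00 m/s.
At the highest point the vertical velocity is zero, so v_y² = 2 g h_max.
h_max = (11.00)² / (2 × 10) = 121.0 / 20.00 = 6.05 m.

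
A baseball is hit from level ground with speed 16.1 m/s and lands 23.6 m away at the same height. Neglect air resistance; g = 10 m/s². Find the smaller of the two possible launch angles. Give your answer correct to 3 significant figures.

32.8°

Level-ground range: R = v₀² sin(2θ)/g ⇒ sin 2θ = R g / v₀² = 23.6×10/16.1² = 0.9105.
2θ = arcsin(0.9105) = 65.57° or 180° − 65.57° = 114.43°.
So θ = 32.8° or θ = 57.2°.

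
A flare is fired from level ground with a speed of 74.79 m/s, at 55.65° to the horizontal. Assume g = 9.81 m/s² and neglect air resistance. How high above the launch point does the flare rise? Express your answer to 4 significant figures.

Vertical component of launch velocity: v_y = 74.79 sin 55.65° = 61.747 m/s.
At the highest point the vertical velocity is zero, so v_y² = 2 g h_max.
h_max = (61.747)² / (2 × 9.81) = 3812.7 / 19.62 = 194.3 m.

194.3 m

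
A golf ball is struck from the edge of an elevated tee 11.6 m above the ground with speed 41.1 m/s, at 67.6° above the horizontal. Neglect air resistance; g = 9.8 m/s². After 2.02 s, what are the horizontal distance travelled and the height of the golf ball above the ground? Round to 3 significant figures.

v_x = 41.1 cos 67.6° = 15.66 m/s; v_y0 = 41.1 sin 67.6° = 38.00 m/s.
x = v_x t = 15.66 × 2.02 = 31.6 m.
y = 11.6 + v_y0 t − ½ g t² = 68.4 m.

x = 31.6 m, y = 68.4 m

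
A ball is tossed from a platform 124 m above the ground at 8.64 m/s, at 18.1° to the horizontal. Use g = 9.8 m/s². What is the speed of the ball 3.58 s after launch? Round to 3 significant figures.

33.4 m/s

v_x = 8.64 cos 18.1° = 8.212 m/s (constant).
v_y(t) = 8.64 sin 18.1° − g t = 2.684 − 9.8 × 3.58 = -32.40 m/s.
Speed = √(v_x² + v_y²) = √(67.44 + 1050) = 33.4 m/s.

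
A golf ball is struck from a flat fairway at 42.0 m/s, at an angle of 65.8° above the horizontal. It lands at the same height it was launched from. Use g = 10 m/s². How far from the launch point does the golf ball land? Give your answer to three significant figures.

For level ground, R = v₀² sin(2θ) / g.
sin(2 × 65.8°) = sin 131.6° = 0.7478.
R = (42.0)² × 0.7478 / 10 = 132 m.

132 m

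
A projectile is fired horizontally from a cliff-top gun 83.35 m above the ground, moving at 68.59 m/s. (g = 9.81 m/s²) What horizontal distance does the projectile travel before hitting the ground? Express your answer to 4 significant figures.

282.7 m

Initial vertical velocity is zero, so the fall time comes from h = ½ g t²: t = √(2 × 83.35 / 9.81) = 4.1222 s.
Horizontal motion is uniform at 68.59 m/s, so x = 68.59 × 4.1222 = 282.7 m.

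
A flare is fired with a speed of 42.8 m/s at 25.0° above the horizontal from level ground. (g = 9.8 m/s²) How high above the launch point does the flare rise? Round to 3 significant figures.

Vertical component of launch velocity: v_y = 42.8 sin 25.0° = 18.09 m/s.
At the highest point the vertical velocity is zero, so v_y² = 2 g h_max.
h_max = (18.09)² / (2 × 9.8) = 327.2 / 19.60 = 16.7 m.

16.7 m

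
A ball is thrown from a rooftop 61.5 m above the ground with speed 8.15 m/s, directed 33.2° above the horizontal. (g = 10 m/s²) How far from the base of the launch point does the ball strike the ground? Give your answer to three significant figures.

27.2 m

Components: v_x = 8.15 cos 33.2° = 6.820 m/s, v_y = 8.15 sin 33.2° = 4.463 m/s.
Vertical: 0 = 61.5 + 4.463 t − ½(10) t² ⇒ 5.000 t² − 4.463 t − 61.5 = 0.
t = [4.463 + √(19.92 + 1230)] / 10.00 = 3.982 s.
Horizontal: R = v_x · t = 6.820 × 3.982 = 27.2 m.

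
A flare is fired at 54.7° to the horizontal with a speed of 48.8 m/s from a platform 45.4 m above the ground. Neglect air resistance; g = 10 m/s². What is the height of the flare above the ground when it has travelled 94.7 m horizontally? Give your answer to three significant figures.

123 m

v_x = 48.8 cos 54.7° = 28.20 m/s, v_y0 = 48.8 sin 54.7° = 39.83 m/s.
Time to reach x = 94.7 m: t = x / v_x = 94.7 / 28.20 = 3.358 s.
y = 45.4 + v_y0 t − ½ g t² = 45.4 + 39.83×3.358 − 5.000×3.358² = 123 m.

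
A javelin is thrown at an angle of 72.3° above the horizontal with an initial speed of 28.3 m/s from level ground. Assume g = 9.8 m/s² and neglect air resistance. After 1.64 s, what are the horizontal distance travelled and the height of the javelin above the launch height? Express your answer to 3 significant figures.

x = 14.1 m, y = 31.0 m

v_x = 28.3 cos 72.3° = 8.604 m/s; v_y0 = 28.3 sin 72.3° = 26.96 m/s.
x = v_x t = 8.604 × 1.64 = 14.1 m.
y = v_y0 t − ½ g t² = 26.96×1.64 − 4.900×1.64² = 31.0 m.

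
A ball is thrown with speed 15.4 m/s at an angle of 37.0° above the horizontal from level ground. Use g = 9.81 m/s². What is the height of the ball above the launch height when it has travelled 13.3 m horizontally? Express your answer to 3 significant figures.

v_x = 15.4 cos 37.0° = 12.30 m/s, v_y0 = 15.4 sin 37.0° = 9.268 m/s.
Time to reach x = 13.3 m: t = x / v_x = 13.3 / 12.30 = 1.081 s.
y = v_y0 t − ½ g t² = 9.268×1.081 − 4.905×1.081² = 4.29 m.

4.29 m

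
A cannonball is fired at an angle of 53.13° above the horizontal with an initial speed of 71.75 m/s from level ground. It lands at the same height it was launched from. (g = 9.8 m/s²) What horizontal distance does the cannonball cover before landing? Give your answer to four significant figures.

504.3 m

For level ground, R = v₀² sin(2θ) / g.
sin(2 × 53.13°) = sin 106.26° = 0.9600.
R = (71.75)² × 0.9600 / 9.8 = 504.3 m.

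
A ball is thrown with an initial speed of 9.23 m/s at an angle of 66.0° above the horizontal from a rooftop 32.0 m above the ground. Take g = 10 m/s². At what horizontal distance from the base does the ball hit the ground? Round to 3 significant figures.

13.2 m

Components: v_x = 9.23 cos 66.0° = 3.754 m/s, v_y = 9.23 sin 66.0° = 8.432 m/s.
Vertical: 0 = 32.0 + 8.432 t − ½(10) t² ⇒ 5.000 t² − 8.432 t − 32.0 = 0.
t = [8.432 + √(71.10 + 640.0)] / 10.00 = 3.510 s.
Horizontal: R = v_x · t = 3.754 × 3.510 = 13.2 m.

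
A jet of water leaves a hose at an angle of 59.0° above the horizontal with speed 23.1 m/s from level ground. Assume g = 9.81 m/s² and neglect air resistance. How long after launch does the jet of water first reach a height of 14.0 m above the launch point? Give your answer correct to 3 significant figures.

0.914 s

v_y0 = 23.1 sin 59.0° = 19.80 m/s.
Set y = v_y0 t − ½ g t² = 14.0: 4.905 t² − 19.80 t + 14.0 = 0.
t = [19.80 ± √(392.0 − 274.7)] / 9.81 = (19.80 ± 10.83) / 9.81, giving t = 0.914 s or t = 3.12 s.
The jet of water is on the way up at the first time, so t = 0.914 s.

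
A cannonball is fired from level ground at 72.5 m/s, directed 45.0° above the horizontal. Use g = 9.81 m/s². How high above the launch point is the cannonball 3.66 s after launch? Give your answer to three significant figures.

v_y0 = 72.5 sin 45.0° = 51.27 m/s.
y(t) = v_y0 t − ½ g t² = 51.27×3.66 − 4.905×3.66² = 122 m.

122 m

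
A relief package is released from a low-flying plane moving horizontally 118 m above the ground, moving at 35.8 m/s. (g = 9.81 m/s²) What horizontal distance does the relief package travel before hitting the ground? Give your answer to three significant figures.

176 m

Initial vertical velocity is zero, so the fall time comes from h = ½ g t²: t = √(2 × 118 / 9.81) = 4.905 s.
Horizontal motion is uniform at 35.8 m/s, so x = 35.8 × 4.905 = 176 m.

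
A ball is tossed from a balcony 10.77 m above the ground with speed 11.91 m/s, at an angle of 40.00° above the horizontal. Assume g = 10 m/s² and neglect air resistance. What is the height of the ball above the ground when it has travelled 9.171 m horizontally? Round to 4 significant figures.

v_x = 11.91 cos 40.00° = 9.1236 m/s, v_y0 = 11.91 sin 40.00° = 7.6556 m/s.
Time to reach x = 9.171 m: t = x / v_x = 9.171 / 9.1236 = 1.0052 s.
y = 10.77 + v_y0 t − ½ g t² = 10.77 + 7.6556×1.0052 − 5.000×1.0052² = 13.41 m.

13.41 m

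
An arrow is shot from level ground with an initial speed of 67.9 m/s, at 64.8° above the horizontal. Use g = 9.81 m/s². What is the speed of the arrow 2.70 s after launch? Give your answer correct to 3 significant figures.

v_x = 67.9 cos 64.8° = 28.91 m/s (constant).
v_y(t) = 67.9 sin 64.8° − g t = 61.44 − 9.81 × 2.70 = 34.95 m/s.
Speed = √(v_x² + v_y²) = √(835.8 + 1222) = 45.4 m/s.

45.4 m/s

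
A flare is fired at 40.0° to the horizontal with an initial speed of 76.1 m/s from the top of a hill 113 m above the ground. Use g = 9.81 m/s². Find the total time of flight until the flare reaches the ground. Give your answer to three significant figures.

11.9 s

Vertical component: v_y = 76.1 sin 40.0° = 48.92 m/s.
Taking up as positive with launch at y = 113 m, landing at y = 0: 0 = 113 + 48.92 t − ½(9.81) t².
Solving 4.905 t² − 48.92 t − 113 = 0 gives t = [48.92 + √(48.92² + 4·4.905·113)] / 9.810 = 11.9 s.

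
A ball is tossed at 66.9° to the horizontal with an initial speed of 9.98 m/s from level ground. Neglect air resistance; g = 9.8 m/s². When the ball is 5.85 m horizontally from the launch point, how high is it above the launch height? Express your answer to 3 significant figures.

v_x = 9.98 cos 66.9° = 3.916 m/s, v_y0 = 9.98 sin 66.9° = 9.180 m/s.
Time to reach x = 5.85 m: t = x / v_x = 5.85 / 3.916 = 1.494 s.
y = v_y0 t − ½ g t² = 9.180×1.494 − 4.900×1.494² = 2.78 m.

2.78 m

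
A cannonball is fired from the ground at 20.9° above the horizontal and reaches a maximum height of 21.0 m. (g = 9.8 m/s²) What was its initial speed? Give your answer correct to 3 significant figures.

56.9 m/s

At maximum height v_y = 0, so (v₀ sin θ)² = 2 g H.
v₀ sin 20.9° = √(2 × 9.8 × 21.0) = 20.29 m/s.
v₀ = 20.29 / sin 20.9° = 20.29 / 0.3567 = 56.9 m/s.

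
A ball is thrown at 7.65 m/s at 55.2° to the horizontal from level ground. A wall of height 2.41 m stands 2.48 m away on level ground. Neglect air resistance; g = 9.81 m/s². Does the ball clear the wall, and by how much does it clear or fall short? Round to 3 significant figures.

v_x = 7.65 cos 55.2° = 4.366 m/s; v_y0 = 7.65 sin 55.2° = 6.282 m/s.
Time to reach the wall: t = 2.48 / 4.366 = 0.5680 s.
Height at that point: y = 6.282×0.5680 − 4.905×0.5680² = 1.986 m.
That is 2.41 − 1.986 = 0.424 m below the top of the wall, so the ball does not clear it.

No — it falls 0.424 m short of clearing the wall.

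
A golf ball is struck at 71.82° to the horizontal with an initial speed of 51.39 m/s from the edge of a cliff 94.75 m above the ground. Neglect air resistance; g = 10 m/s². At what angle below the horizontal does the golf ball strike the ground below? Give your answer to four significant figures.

76.23°

v_x = 51.39 cos 71.82° = 16.034 m/s.
At impact |v_y| = √(v_y0² + 2 g h) = √(48.825² + 2×10×94.75) = 65.413 m/s.
Angle below horizontal = arctan(|v_y| / v_x) = arctan(65.413 / 16.034) = 76.23°.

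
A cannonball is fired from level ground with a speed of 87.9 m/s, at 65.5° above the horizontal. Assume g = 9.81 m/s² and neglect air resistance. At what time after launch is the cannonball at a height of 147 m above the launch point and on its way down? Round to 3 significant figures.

14.2 s

v_y0 = 87.9 sin 65.5° = 79.99 m/s.
Set y = v_y0 t − ½ g t² = 147: 4.905 t² − 79.99 t + 147 = 0.
t = [79.99 ± √(6398 − 2884)] / 9.81 = (79.99 ± 59.28) / 9.81, giving t = 2.11 s or t = 14.2 s.
On the way down corresponds to the larger root: t = 14.2 s.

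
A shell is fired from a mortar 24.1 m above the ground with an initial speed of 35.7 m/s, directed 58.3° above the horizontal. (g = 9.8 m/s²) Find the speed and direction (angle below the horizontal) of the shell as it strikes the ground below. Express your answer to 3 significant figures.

v_x = 35.7 cos 58.3° = 18.76 m/s (constant).
|v_y| at impact = √((30.37)² + 2×9.8×24.1) = 37.35 m/s.
Speed = √(18.76² + 37.35²) = 41.8 m/s; angle = arctan(37.35/18.76) = 63.3° below horizontal.

41.8 m/s at 63.3° below the horizontal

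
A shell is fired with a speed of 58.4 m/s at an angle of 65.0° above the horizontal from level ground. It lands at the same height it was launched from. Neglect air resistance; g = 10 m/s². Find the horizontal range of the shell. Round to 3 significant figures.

261 m

For level ground, R = v₀² sin(2θ) / g.
sin(2 × 65.0°) = sin 130.0° = 0.7660.
R = (58.4)² × 0.7660 / 10 = 261 m.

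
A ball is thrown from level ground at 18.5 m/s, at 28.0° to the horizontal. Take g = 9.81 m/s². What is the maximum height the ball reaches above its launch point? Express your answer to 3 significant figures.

Vertical component of launch velocity: v_y = 18.5 sin 28.0° = 8.685 m/s.
At the highest point the vertical velocity is zero, so v_y² = 2 g h_max.
h_max = (8.685)² / (2 × 9.81) = 75.43 / 19.62 = 3.84 m.

3.84 m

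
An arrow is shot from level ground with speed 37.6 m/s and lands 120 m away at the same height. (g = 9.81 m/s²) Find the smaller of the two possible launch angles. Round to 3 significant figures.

28.2°

Level-ground range: R = v₀² sin(2θ)/g ⇒ sin 2θ = R g / v₀² = 120×9.81/37.6² = 0.8327.
2θ = arcsin(0.8327) = 56.38° or 180° − 56.38° = 123.62°.
So θ = 28.2° or θ = 61.8°.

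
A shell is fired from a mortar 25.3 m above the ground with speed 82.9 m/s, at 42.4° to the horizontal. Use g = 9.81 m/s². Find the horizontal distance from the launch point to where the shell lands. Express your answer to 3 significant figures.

Components: v_x = 82.9 cos 42.4° = 61.22 m/s, v_y = 82.9 sin 42.4° = 55.90 m/s.
Vertical: 0 = 25.3 + 55.90 t − ½(9.81) t² ⇒ 4.905 t² − 55.90 t − 25.3 = 0.
t = [55.90 + √(3125 + 496.4)] / 9.810 = 11.83 s.
Horizontal: R = v_x · t = 61.22 × 11.83 = 724 m.

724 m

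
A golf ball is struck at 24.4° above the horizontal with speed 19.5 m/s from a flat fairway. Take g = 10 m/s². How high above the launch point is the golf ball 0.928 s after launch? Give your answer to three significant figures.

v_y0 = 19.5 sin 24.4° = 8.056 m/s.
y(t) = v_y0 t − ½ g t² = 8.056×0.928 − 5.000×0.928² = 3.17 m.

3.17 m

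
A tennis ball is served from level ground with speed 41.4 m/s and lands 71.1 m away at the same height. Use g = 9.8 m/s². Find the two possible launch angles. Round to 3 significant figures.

Level-ground range: R = v₀² sin(2θ)/g ⇒ sin 2θ = R g / v₀² = 71.1×9.8/41.4² = 0.4065.
2θ = arcsin(0.4065) = 23.99° or 180° − 23.99° = 156.01°.
So θ = 12.0° or θ = 78.0°.

12.0° and 78.0°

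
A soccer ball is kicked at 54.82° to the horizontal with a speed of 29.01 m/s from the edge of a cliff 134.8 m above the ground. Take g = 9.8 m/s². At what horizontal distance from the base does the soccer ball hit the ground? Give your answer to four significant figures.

137.0 m

Components: v_x = 29.01 cos 54.82° = 16.714 m/s, v_y = 29.01 sin 54.82° = 23.711 m/s.
Vertical: 0 = 134.8 + 23.711 t − ½(9.8) t² ⇒ 4.900 t² − 23.711 t − 134.8 = 0.
t = [23.711 + √(562.21 + 2642.1)] / 9.800 = 8.1957 s.
Horizontal: R = v_x · t = 16.714 × 8.1957 = 137.0 m.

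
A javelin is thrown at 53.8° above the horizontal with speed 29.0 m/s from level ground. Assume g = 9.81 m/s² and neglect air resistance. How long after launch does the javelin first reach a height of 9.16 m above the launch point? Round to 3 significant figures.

0.430 s

v_y0 = 29.0 sin 53.8° = 23.40 m/s.
Set y = v_y0 t − ½ g t² = 9.16: 4.905 t² − 23.40 t + 9.16 = 0.
t = [23.40 ± √(547.6 − 179.7)] / 9.81 = (23.40 ± 19.18) / 9.81, giving t = 0.430 s or t = 4.34 s.
The javelin is on the way up at the first time, so t = 0.430 s.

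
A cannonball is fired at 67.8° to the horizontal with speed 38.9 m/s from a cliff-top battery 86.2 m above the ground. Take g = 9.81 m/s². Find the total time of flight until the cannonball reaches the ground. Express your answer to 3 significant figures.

Vertical component: v_y = 38.9 sin 67.8° = 36.02 m/s.
Taking up as positive with launch at y = 86.2 m, landing at y = 0: 0 = 86.2 + 36.02 t − ½(9.81) t².
Solving 4.905 t² − 36.02 t − 86.2 = 0 gives t = [36.02 + √(36.02² + 4·4.905·86.2)] / 9.810 = 9.24 s.

9.24 s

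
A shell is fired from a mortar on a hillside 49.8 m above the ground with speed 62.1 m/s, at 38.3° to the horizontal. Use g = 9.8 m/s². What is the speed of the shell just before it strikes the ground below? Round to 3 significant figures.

69.5 m/s

v_x = 62.1 cos 38.3° = 48.73 m/s is unchanged throughout.
For the vertical component, v_y² = v_y0² + 2 g h = (38.49)² + 2×9.8×49.8 = 2458, so |v_y| = 49.58 m/s.
Impact speed = √(v_x² + v_y²) = √(2375 + 2458) = 69.5 m/s.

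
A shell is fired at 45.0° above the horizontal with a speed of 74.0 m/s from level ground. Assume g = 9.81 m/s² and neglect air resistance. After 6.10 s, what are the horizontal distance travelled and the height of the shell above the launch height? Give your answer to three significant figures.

x = 319 m, y = 137 m

v_x = 74.0 cos 45.0° = 52.33 m/s; v_y0 = 74.0 sin 45.0° = 52.33 m/s.
x = v_x t = 52.33 × 6.10 = 319 m.
y = v_y0 t − ½ g t² = 52.33×6.10 − 4.905×6.10² = 137 m.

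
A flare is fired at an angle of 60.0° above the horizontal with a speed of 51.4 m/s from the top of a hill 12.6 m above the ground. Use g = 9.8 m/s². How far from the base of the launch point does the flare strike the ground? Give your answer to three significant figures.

241 m

Components: v_x = 51.4 cos 60.0° = 25.70 m/s, v_y = 51.4 sin 60.0° = 44.51 m/s.
Vertical: 0 = 12.6 + 44.51 t − ½(9.8) t² ⇒ 4.900 t² − 44.51 t − 12.6 = 0.
t = [44.51 + √(1981 + 247.0)] / 9.800 = 9.358 s.
Horizontal: R = v_x · t = 25.70 × 9.358 = 241 m.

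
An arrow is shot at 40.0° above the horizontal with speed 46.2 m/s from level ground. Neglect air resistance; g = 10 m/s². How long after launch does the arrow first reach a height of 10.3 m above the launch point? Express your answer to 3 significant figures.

v_y0 = 46.2 sin 40.0° = 29.70 m/s.
Set y = v_y0 t − ½ g t² = 10.3: 5.000 t² − 29.70 t + 10.3 = 0.
t = [29.70 ± √(882.1 − 206.0)] / 10 = (29.70 ± 26.00) / 10, giving t = 0.370 s or t = 5.57 s.
The arrow is on the way up at the first time, so t = 0.370 s.

0.370 s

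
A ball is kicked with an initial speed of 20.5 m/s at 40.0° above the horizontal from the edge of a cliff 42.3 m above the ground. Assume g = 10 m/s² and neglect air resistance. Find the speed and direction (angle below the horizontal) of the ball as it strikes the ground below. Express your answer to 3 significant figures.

35.6 m/s at 63.8° below the horizontal

v_x = 20.5 cos 40.0° = 15.70 m/s (constant).
|v_y| at impact = √((13.18)² + 2×10×42.3) = 31.93 m/s.
Speed = √(15.70² + 31.93²) = 35.6 m/s; angle = arctan(31.93/15.70) = 63.8° below horizontal.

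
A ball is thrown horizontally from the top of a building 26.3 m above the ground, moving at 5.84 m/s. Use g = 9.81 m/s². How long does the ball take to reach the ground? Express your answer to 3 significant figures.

2.32 s

The horizontal speed doesn't affect the fall. With v_y0 = 0, h = ½ g t².
t = √(2 × 26.3 / 9.81) = √5.362 = 2.32 s.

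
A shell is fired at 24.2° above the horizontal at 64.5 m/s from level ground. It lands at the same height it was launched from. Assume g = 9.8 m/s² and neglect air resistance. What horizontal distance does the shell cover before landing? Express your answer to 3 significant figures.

For level ground, R = v₀² sin(2θ) / g.
sin(2 × 24.2°) = sin 48.40° = 0.7478.
R = (64.5)² × 0.7478 / 9.8 = 317 m.

317 m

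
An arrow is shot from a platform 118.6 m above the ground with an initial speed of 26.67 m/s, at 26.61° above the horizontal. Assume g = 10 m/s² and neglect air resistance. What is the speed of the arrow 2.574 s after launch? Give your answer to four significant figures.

27.55 m/s

v_x = 26.67 cos 26.61° = 23.845 m/s (constant).
v_y(t) = 26.67 sin 26.61° − g t = 11.946 − 10 × 2.574 = -13.794 m/s.
Speed = √(v_x² + v_y²) = √(568.58 + 190.27) = 27.55 m/s.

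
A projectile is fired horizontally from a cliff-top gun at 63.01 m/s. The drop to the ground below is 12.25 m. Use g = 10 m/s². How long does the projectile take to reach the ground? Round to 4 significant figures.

1.565 s

The horizontal speed doesn't affect the fall. With v_y0 = 0, h = ½ g t².
t = √(2 × 12.25 / 10) = √2.4500 = 1.565 s.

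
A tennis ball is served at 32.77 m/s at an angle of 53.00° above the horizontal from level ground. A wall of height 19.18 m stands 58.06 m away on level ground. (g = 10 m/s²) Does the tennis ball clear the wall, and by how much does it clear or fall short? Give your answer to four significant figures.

v_x = 32.77 cos 53.00° = 19.721 m/s; v_y0 = 32.77 sin 53.00° = 26.171 m/s.
Time to reach the wall: t = 58.06 / 19.721 = 2.9441 s.
Height at that point: y = 26.171×2.9441 − 5.000×2.9441² = 33.711 m.
That is 33.711 − 19.18 = 14.53 m above the top of the wall, so the tennis ball clears it.

Yes — it clears the wall by 14.53 m.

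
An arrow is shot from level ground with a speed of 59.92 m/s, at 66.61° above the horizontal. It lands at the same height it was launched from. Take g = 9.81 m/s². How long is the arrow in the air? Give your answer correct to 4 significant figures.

11.21 s

Vertical component: v_y = 59.92 sin 66.61° = 54.996 m/s.
For a projectile landing at launch height, time of flight is t = 2 v_y / g = 2 × 54.996 / 9.81 = 11.21 s.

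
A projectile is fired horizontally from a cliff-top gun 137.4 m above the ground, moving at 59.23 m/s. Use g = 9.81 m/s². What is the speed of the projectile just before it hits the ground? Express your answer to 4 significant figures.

78.77 m/s

Fall time: t = √(2 × 137.4 / 9.81) = 5.2927 s.
At impact: v_x = 59.23 m/s (unchanged), v_y = g t = 9.81 × 5.2927 = 51.921 m/s.
Speed = √(v_x² + v_y²) = √(3508.2 + 2695.8) = 78.77 m/s.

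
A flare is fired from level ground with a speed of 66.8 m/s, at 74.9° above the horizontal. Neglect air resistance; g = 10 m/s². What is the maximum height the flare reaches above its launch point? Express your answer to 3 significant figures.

208 m

Vertical component of launch velocity: v_y = 66.8 sin 74.9° = 64.49 m/s.
At the highest point the vertical velocity is zero, so v_y² = 2 g h_max.
h_max = (64.49)² / (2 × 10) = 4159 / 20.00 = 208 m.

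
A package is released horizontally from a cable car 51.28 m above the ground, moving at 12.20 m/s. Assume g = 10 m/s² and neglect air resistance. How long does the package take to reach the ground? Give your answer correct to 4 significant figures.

3.202 s

The horizontal speed doesn't affect the fall. With v_y0 = 0, h = ½ g t².
t = √(2 × 51.28 / 10) = √10.256 = 3.202 s.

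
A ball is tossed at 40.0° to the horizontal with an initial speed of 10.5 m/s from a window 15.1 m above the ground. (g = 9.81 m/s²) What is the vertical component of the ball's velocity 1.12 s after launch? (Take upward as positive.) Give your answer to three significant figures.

-4.24 m/s

Initial vertical component: v_y0 = 10.5 sin 40.0° = 6.749 m/s.
v_y(t) = v_y0 − g t = 6.749 − 9.81 × 1.12 = -4.24 m/s.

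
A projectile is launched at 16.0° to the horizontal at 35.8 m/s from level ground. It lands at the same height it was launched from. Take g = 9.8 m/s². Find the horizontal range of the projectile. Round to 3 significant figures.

69.3 m

For level ground, R = v₀² sin(2θ) / g.
sin(2 × 16.0°) = sin 32.00° = 0.5299.
R = (35.8)² × 0.5299 / 9.8 = 69.3 m.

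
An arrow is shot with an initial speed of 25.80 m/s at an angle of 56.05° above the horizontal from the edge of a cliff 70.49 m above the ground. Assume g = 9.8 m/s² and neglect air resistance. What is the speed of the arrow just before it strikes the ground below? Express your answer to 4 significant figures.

v_x = 25.80 cos 56.05° = 14.409 m/s is unchanged throughout.
For the vertical component, v_y² = v_y0² + 2 g h = (21.402)² + 2×9.8×70.49 = 1839.6, so |v_y| = 42.891 m/s.
Impact speed = √(v_x² + v_y²) = √(207.62 + 1839.6) = 45.25 m/s.

45.25 m/s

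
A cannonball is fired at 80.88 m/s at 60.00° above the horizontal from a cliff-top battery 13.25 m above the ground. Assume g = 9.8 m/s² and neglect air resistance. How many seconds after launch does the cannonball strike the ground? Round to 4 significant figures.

Vertical component: v_y = 80.88 sin 60.00° = 70.044 m/s.
Taking up as positive with launch at y = 13.25 m, landing at y = 0: 0 = 13.25 + 70.044 t − ½(9.8) t².
Solving 4.900 t² − 70.044 t − 13.25 = 0 gives t = [70.044 + √(70.044² + 4·4.900·13.25)] / 9.800 = 14.48 s.

14.48 s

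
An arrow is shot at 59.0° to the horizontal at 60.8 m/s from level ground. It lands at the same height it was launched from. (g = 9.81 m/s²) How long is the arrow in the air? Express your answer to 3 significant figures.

10.6 s

Vertical component: v_y = 60.8 sin 59.0° = 52.12 m/s.
For a projectile landing at launch height, time of flight is t = 2 v_y / g = 2 × 52.12 / 9.81 = 10.6 s.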